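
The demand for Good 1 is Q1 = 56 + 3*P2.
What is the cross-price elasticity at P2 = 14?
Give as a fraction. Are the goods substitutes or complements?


dQ1/dP2 = 3
At P2 = 14: Q1 = 56 + 3*14 = 98
Exy = (dQ1/dP2)(P2/Q1) = 3 * 14 / 98 = 3/7
Since Exy > 0, the goods are substitutes.

3/7 (substitutes)


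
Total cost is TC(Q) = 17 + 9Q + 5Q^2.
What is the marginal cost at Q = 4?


MC = dTC/dQ = 9 + 2*5*Q
At Q = 4:
MC = 9 + 10*4
MC = 9 + 40 = 49

49


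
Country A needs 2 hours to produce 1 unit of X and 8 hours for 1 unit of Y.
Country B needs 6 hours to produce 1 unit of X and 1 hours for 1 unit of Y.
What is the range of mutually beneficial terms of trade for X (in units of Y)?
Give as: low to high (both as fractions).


Opportunity cost of X for Country A = hours_X / hours_Y = 2/8 = 1/4 units of Y
Opportunity cost of X for Country B = hours_X / hours_Y = 6/1 = 6 units of Y
Terms of trade must be between the two opportunity costs.
Range: 1/4 to 6

1/4 to 6


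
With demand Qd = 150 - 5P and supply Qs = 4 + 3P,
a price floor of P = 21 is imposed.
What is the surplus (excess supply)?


At P = 21:
Qd = 150 - 5*21 = 45
Qs = 4 + 3*21 = 67
Surplus = Qs - Qd = 67 - 45 = 22

22


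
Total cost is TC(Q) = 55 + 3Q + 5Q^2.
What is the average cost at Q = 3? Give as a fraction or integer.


TC(3) = 55 + 3*3 + 5*3^2
TC(3) = 55 + 9 + 45 = 109
AC = TC/Q = 109/3 = 109/3

109/3


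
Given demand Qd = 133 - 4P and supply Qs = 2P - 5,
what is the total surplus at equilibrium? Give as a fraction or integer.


Find equilibrium: 133 - 4P = 2P - 5
133 + 5 = 6P
P* = 138/6 = 23
Q* = 2*23 - 5 = 41
Inverse demand: P = 133/4 - Q/4, so P_max = 133/4
Inverse supply: P = 5/2 + Q/2, so P_min = 5/2
CS = (1/2) * 41 * (133/4 - 23) = 1681/8
PS = (1/2) * 41 * (23 - 5/2) = 1681/4
TS = CS + PS = 1681/8 + 1681/4 = 5043/8

5043/8


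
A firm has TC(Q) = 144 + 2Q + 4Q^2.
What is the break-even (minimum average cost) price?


AC(Q) = 144/Q + 2 + 4Q
To minimize: dAC/dQ = -144/Q^2 + 4 = 0
Q^2 = 144/4 = 36
Q* = 6
Min AC = 144/6 + 2 + 4*6
Min AC = 24 + 2 + 24 = 50

50


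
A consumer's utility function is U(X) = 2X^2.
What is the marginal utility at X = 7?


MU = dU/dX = 2*2*X^(2-1)
MU = 4*X^1
At X = 7:
MU = 4 * 7^1
MU = 4 * 7 = 28

28


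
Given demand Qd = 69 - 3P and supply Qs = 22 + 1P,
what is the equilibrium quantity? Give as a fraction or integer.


First find equilibrium price:
69 - 3P = 22 + 1P
P* = 47/4 = 47/4
Then substitute into demand:
Q* = 69 - 3 * 47/4 = 135/4

135/4


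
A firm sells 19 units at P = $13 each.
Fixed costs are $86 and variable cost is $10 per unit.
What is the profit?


Total Revenue = P * Q = 13 * 19 = $247
Total Cost = FC + VC*Q = 86 + 10*19 = $276
Profit = TR - TC = 247 - 276 = $-29

$-29


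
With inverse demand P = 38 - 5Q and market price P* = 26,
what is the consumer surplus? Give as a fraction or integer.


Maximum willingness to pay (at Q=0): P_max = 38
Quantity demanded at P* = 26:
Q* = (38 - 26)/5 = 12/5
CS = (1/2) * Q* * (P_max - P*)
CS = (1/2) * 12/5 * (38 - 26)
CS = (1/2) * 12/5 * 12 = 72/5

72/5


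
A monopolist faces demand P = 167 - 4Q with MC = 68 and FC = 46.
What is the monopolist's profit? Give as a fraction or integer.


MR = MC: 167 - 8Q = 68
Q* = 99/8
P* = 167 - 4*99/8 = 235/2
Profit = (P* - MC)*Q* - FC
= (235/2 - 68)*99/8 - 46
= 99/2*99/8 - 46
= 9801/16 - 46 = 9065/16

9065/16


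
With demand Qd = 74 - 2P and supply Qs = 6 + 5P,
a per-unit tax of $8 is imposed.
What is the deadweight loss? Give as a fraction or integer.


Pre-tax equilibrium quantity: Q* = 382/7
Post-tax equilibrium quantity: Q_tax = 302/7
Reduction in quantity: Q* - Q_tax = 80/7
DWL = (1/2) * tax * (Q* - Q_tax)
DWL = (1/2) * 8 * 80/7 = 320/7

320/7


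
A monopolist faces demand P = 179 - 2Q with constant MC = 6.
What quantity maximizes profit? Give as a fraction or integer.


TR = P*Q = (179 - 2Q)Q = 179Q - 2Q^2
MR = dTR/dQ = 179 - 4Q
Set MR = MC:
179 - 4Q = 6
173 = 4Q
Q* = 173/4 = 173/4

173/4


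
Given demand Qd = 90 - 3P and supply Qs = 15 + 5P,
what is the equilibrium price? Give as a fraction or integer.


At equilibrium, Qd = Qs.
90 - 3P = 15 + 5P
90 - 15 = 3P + 5P
75 = 8P
P* = 75/8 = 75/8

75/8


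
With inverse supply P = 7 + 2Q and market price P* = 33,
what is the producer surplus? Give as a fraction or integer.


Minimum supply price (at Q=0): P_min = 7
Quantity supplied at P* = 33:
Q* = (33 - 7)/2 = 13
PS = (1/2) * Q* * (P* - P_min)
PS = (1/2) * 13 * (33 - 7)
PS = (1/2) * 13 * 26 = 169

169


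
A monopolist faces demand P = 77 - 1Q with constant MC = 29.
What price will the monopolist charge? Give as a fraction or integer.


MR = 77 - 2Q
Set MR = MC: 77 - 2Q = 29
Q* = 24
Substitute into demand:
P* = 77 - 1*24 = 53

53


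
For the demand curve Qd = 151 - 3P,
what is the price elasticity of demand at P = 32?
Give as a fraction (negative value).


dQ/dP = -3
At P = 32: Q = 151 - 3*32 = 55
E = (dQ/dP)(P/Q) = (-3)(32/55) = -96/55

-96/55


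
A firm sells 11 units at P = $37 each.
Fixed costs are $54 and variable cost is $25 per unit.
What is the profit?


Total Revenue = P * Q = 37 * 11 = $407
Total Cost = FC + VC*Q = 54 + 25*11 = $329
Profit = TR - TC = 407 - 329 = $78

$78


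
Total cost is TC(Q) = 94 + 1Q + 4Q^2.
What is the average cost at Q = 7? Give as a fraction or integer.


TC(7) = 94 + 1*7 + 4*7^2
TC(7) = 94 + 7 + 196 = 297
AC = TC/Q = 297/7 = 297/7

297/7


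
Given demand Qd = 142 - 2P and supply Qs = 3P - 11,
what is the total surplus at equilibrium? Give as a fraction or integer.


Find equilibrium: 142 - 2P = 3P - 11
142 + 11 = 5P
P* = 153/5 = 153/5
Q* = 3*153/5 - 11 = 404/5
Inverse demand: P = 71 - Q/2, so P_max = 71
Inverse supply: P = 11/3 + Q/3, so P_min = 11/3
CS = (1/2) * 404/5 * (71 - 153/5) = 40804/25
PS = (1/2) * 404/5 * (153/5 - 11/3) = 81608/75
TS = CS + PS = 40804/25 + 81608/75 = 40804/15

40804/15


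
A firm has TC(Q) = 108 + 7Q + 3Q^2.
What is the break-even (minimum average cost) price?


AC(Q) = 108/Q + 7 + 3Q
To minimize: dAC/dQ = -108/Q^2 + 3 = 0
Q^2 = 108/3 = 36
Q* = 6
Min AC = 108/6 + 7 + 3*6
Min AC = 18 + 7 + 18 = 43

43


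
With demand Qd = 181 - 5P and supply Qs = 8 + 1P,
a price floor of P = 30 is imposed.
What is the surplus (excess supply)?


At P = 30:
Qd = 181 - 5*30 = 31
Qs = 8 + 1*30 = 38
Surplus = Qs - Qd = 38 - 31 = 7

7


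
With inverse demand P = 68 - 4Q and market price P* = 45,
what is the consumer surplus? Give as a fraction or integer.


Maximum willingness to pay (at Q=0): P_max = 68
Quantity demanded at P* = 45:
Q* = (68 - 45)/4 = 23/4
CS = (1/2) * Q* * (P_max - P*)
CS = (1/2) * 23/4 * (68 - 45)
CS = (1/2) * 23/4 * 23 = 529/8

529/8


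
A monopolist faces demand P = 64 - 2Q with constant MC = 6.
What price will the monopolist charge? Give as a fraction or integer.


MR = 64 - 4Q
Set MR = MC: 64 - 4Q = 6
Q* = 29/2
Substitute into demand:
P* = 64 - 2*29/2 = 35

35


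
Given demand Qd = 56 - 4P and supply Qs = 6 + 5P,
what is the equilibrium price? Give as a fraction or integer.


At equilibrium, Qd = Qs.
56 - 4P = 6 + 5P
56 - 6 = 4P + 5P
50 = 9P
P* = 50/9 = 50/9

50/9


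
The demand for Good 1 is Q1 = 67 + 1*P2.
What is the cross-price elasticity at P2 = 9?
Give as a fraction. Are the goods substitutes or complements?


dQ1/dP2 = 1
At P2 = 9: Q1 = 67 + 1*9 = 76
Exy = (dQ1/dP2)(P2/Q1) = 1 * 9 / 76 = 9/76
Since Exy > 0, the goods are substitutes.

9/76 (substitutes)


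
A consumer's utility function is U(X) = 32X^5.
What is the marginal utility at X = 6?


MU = dU/dX = 32*5*X^(5-1)
MU = 160*X^4
At X = 6:
MU = 160 * 6^4
MU = 160 * 1296 = 207360

207360


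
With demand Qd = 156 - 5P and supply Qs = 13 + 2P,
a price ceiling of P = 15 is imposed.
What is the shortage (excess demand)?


At P = 15:
Qd = 156 - 5*15 = 81
Qs = 13 + 2*15 = 43
Shortage = Qd - Qs = 81 - 43 = 38

38


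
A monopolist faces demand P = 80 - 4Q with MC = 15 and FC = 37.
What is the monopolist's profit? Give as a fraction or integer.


MR = MC: 80 - 8Q = 15
Q* = 65/8
P* = 80 - 4*65/8 = 95/2
Profit = (P* - MC)*Q* - FC
= (95/2 - 15)*65/8 - 37
= 65/2*65/8 - 37
= 4225/16 - 37 = 3633/16

3633/16


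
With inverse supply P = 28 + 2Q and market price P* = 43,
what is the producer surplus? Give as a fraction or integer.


Minimum supply price (at Q=0): P_min = 28
Quantity supplied at P* = 43:
Q* = (43 - 28)/2 = 15/2
PS = (1/2) * Q* * (P* - P_min)
PS = (1/2) * 15/2 * (43 - 28)
PS = (1/2) * 15/2 * 15 = 225/4

225/4


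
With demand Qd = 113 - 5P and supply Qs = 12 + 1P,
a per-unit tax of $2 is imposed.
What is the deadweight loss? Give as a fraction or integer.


Pre-tax equilibrium quantity: Q* = 173/6
Post-tax equilibrium quantity: Q_tax = 163/6
Reduction in quantity: Q* - Q_tax = 5/3
DWL = (1/2) * tax * (Q* - Q_tax)
DWL = (1/2) * 2 * 5/3 = 5/3

5/3


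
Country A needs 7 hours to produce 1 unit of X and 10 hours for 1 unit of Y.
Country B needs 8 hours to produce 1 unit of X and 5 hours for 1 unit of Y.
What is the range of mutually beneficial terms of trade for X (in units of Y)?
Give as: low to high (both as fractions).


Opportunity cost of X for Country A = hours_X / hours_Y = 7/10 = 7/10 units of Y
Opportunity cost of X for Country B = hours_X / hours_Y = 8/5 = 8/5 units of Y
Terms of trade must be between the two opportunity costs.
Range: 7/10 to 8/5

7/10 to 8/5


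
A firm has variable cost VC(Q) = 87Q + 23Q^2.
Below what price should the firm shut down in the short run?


AVC(Q) = VC(Q)/Q = 87 + 23Q
AVC is increasing in Q, so minimum AVC is at Q -> 0+.
Min AVC = 87
The firm should shut down if P < 87.

87


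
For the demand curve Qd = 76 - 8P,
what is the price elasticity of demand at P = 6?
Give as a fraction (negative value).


dQ/dP = -8
At P = 6: Q = 76 - 8*6 = 28
E = (dQ/dP)(P/Q) = (-8)(6/28) = -12/7

-12/7


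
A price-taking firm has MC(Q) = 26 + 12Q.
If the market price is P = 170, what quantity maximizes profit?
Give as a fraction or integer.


In perfect competition, profit is maximized where P = MC.
170 = 26 + 12Q
144 = 12Q
Q* = 144/12 = 12

12


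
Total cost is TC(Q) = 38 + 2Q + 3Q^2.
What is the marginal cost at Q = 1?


MC = dTC/dQ = 2 + 2*3*Q
At Q = 1:
MC = 2 + 6*1
MC = 2 + 6 = 8

8


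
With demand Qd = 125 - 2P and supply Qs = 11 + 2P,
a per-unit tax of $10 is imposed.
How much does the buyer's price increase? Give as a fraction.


With a per-unit tax, the buyer's price increase depends on relative slopes.
Supply slope: d = 2, Demand slope: b = 2
Buyer's price increase = d * tax / (b + d)
= 2 * 10 / (2 + 2)
= 20 / 4 = 5

5


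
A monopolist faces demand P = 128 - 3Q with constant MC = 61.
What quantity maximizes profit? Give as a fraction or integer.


TR = P*Q = (128 - 3Q)Q = 128Q - 3Q^2
MR = dTR/dQ = 128 - 6Q
Set MR = MC:
128 - 6Q = 61
67 = 6Q
Q* = 67/6 = 67/6

67/6


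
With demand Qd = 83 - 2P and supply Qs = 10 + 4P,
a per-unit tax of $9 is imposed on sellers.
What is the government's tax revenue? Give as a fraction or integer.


With tax on sellers, new supply: Qs' = 10 + 4(P - 9)
= 4P - 26
New equilibrium quantity:
Q_new = 140/3
Tax revenue = tax * Q_new = 9 * 140/3 = 420

420


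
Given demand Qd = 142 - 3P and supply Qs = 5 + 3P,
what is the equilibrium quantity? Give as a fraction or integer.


First find equilibrium price:
142 - 3P = 5 + 3P
P* = 137/6 = 137/6
Then substitute into demand:
Q* = 142 - 3 * 137/6 = 147/2

147/2


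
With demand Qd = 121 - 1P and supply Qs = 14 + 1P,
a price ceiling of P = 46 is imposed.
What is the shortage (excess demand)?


At P = 46:
Qd = 121 - 1*46 = 75
Qs = 14 + 1*46 = 60
Shortage = Qd - Qs = 75 - 60 = 15

15


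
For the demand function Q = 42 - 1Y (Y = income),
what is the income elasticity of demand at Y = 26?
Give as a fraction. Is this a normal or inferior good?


dQ/dY = -1
At Y = 26: Q = 42 - 1*26 = 16
Ey = (dQ/dY)(Y/Q) = -1 * 26 / 16 = -13/8
Since Ey < 0, this is a inferior good.

-13/8 (inferior good)


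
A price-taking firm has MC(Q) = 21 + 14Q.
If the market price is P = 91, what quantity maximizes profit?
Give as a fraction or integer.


In perfect competition, profit is maximized where P = MC.
91 = 21 + 14Q
70 = 14Q
Q* = 70/14 = 5

5


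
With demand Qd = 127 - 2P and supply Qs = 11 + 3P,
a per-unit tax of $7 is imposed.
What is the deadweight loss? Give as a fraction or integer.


Pre-tax equilibrium quantity: Q* = 403/5
Post-tax equilibrium quantity: Q_tax = 361/5
Reduction in quantity: Q* - Q_tax = 42/5
DWL = (1/2) * tax * (Q* - Q_tax)
DWL = (1/2) * 7 * 42/5 = 147/5

147/5


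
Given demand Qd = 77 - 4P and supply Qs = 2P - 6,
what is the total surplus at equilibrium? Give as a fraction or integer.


Find equilibrium: 77 - 4P = 2P - 6
77 + 6 = 6P
P* = 83/6 = 83/6
Q* = 2*83/6 - 6 = 65/3
Inverse demand: P = 77/4 - Q/4, so P_max = 77/4
Inverse supply: P = 3 + Q/2, so P_min = 3
CS = (1/2) * 65/3 * (77/4 - 83/6) = 4225/72
PS = (1/2) * 65/3 * (83/6 - 3) = 4225/36
TS = CS + PS = 4225/72 + 4225/36 = 4225/24

4225/24


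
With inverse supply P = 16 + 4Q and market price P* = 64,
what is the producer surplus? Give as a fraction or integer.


Minimum supply price (at Q=0): P_min = 16
Quantity supplied at P* = 64:
Q* = (64 - 16)/4 = 12
PS = (1/2) * Q* * (P* - P_min)
PS = (1/2) * 12 * (64 - 16)
PS = (1/2) * 12 * 48 = 288

288


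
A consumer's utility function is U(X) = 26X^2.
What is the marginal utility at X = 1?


MU = dU/dX = 26*2*X^(2-1)
MU = 52*X^1
At X = 1:
MU = 52 * 1^1
MU = 52 * 1 = 52

52


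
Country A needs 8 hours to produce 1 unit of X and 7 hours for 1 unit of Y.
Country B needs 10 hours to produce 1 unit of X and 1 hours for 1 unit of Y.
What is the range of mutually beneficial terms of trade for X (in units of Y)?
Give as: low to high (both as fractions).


Opportunity cost of X for Country A = hours_X / hours_Y = 8/7 = 8/7 units of Y
Opportunity cost of X for Country B = hours_X / hours_Y = 10/1 = 10 units of Y
Terms of trade must be between the two opportunity costs.
Range: 8/7 to 10

8/7 to 10


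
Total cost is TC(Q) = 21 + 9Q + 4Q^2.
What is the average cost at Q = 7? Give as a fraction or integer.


TC(7) = 21 + 9*7 + 4*7^2
TC(7) = 21 + 63 + 196 = 280
AC = TC/Q = 280/7 = 40

40


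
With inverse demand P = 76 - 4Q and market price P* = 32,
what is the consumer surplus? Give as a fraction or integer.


Maximum willingness to pay (at Q=0): P_max = 76
Quantity demanded at P* = 32:
Q* = (76 - 32)/4 = 11
CS = (1/2) * Q* * (P_max - P*)
CS = (1/2) * 11 * (76 - 32)
CS = (1/2) * 11 * 44 = 242

242


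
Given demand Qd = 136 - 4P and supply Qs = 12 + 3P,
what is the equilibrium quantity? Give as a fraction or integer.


First find equilibrium price:
136 - 4P = 12 + 3P
P* = 124/7 = 124/7
Then substitute into demand:
Q* = 136 - 4 * 124/7 = 456/7

456/7


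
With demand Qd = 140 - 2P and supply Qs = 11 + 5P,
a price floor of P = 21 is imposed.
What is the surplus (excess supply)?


At P = 21:
Qd = 140 - 2*21 = 98
Qs = 11 + 5*21 = 116
Surplus = Qs - Qd = 116 - 98 = 18

18


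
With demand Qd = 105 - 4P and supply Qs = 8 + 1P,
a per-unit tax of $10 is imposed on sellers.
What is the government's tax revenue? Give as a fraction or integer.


With tax on sellers, new supply: Qs' = 8 + 1(P - 10)
= 1P - 2
New equilibrium quantity:
Q_new = 97/5
Tax revenue = tax * Q_new = 10 * 97/5 = 194

194


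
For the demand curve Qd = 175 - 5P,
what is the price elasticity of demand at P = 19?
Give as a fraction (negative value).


dQ/dP = -5
At P = 19: Q = 175 - 5*19 = 80
E = (dQ/dP)(P/Q) = (-5)(19/80) = -19/16

-19/16


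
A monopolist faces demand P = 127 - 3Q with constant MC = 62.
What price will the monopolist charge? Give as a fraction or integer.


MR = 127 - 6Q
Set MR = MC: 127 - 6Q = 62
Q* = 65/6
Substitute into demand:
P* = 127 - 3*65/6 = 189/2

189/2


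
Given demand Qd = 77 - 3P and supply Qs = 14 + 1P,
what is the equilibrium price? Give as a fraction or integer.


At equilibrium, Qd = Qs.
77 - 3P = 14 + 1P
77 - 14 = 3P + 1P
63 = 4P
P* = 63/4 = 63/4

63/4


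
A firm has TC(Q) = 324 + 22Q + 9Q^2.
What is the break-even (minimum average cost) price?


AC(Q) = 324/Q + 22 + 9Q
To minimize: dAC/dQ = -324/Q^2 + 9 = 0
Q^2 = 324/9 = 36
Q* = 6
Min AC = 324/6 + 22 + 9*6
Min AC = 54 + 22 + 54 = 130

130


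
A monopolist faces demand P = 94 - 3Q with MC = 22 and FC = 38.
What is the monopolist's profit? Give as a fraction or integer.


MR = MC: 94 - 6Q = 22
Q* = 12
P* = 94 - 3*12 = 58
Profit = (P* - MC)*Q* - FC
= (58 - 22)*12 - 38
= 36*12 - 38
= 432 - 38 = 394

394


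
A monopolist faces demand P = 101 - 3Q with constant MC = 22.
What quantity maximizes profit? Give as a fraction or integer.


TR = P*Q = (101 - 3Q)Q = 101Q - 3Q^2
MR = dTR/dQ = 101 - 6Q
Set MR = MC:
101 - 6Q = 22
79 = 6Q
Q* = 79/6 = 79/6

79/6


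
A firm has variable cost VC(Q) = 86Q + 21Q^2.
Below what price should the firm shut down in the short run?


AVC(Q) = VC(Q)/Q = 86 + 21Q
AVC is increasing in Q, so minimum AVC is at Q -> 0+.
Min AVC = 86
The firm should shut down if P < 86.

86


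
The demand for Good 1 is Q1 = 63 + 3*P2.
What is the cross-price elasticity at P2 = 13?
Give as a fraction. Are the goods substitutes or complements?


dQ1/dP2 = 3
At P2 = 13: Q1 = 63 + 3*13 = 102
Exy = (dQ1/dP2)(P2/Q1) = 3 * 13 / 102 = 13/34
Since Exy > 0, the goods are substitutes.

13/34 (substitutes)


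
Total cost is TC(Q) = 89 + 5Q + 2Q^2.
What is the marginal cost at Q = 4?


MC = dTC/dQ = 5 + 2*2*Q
At Q = 4:
MC = 5 + 4*4
MC = 5 + 16 = 21

21


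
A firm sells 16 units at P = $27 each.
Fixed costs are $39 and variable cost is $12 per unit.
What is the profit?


Total Revenue = P * Q = 27 * 16 = $432
Total Cost = FC + VC*Q = 39 + 12*16 = $231
Profit = TR - TC = 432 - 231 = $201

$201


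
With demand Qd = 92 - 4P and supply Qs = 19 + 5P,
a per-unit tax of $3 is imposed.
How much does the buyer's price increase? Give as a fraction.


With a per-unit tax, the buyer's price increase depends on relative slopes.
Supply slope: d = 5, Demand slope: b = 4
Buyer's price increase = d * tax / (b + d)
= 5 * 3 / (4 + 5)
= 15 / 9 = 5/3

5/3


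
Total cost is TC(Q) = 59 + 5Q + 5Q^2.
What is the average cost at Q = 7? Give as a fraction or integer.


TC(7) = 59 + 5*7 + 5*7^2
TC(7) = 59 + 35 + 245 = 339
AC = TC/Q = 339/7 = 339/7

339/7


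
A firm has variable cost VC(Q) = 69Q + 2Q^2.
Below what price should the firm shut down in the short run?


AVC(Q) = VC(Q)/Q = 69 + 2Q
AVC is increasing in Q, so minimum AVC is at Q -> 0+.
Min AVC = 69
The firm should shut down if P < 69.

69


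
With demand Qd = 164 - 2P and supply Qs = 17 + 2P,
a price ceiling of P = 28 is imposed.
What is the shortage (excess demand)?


At P = 28:
Qd = 164 - 2*28 = 108
Qs = 17 + 2*28 = 73
Shortage = Qd - Qs = 108 - 73 = 35

35


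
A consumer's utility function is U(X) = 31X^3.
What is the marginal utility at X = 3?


MU = dU/dX = 31*3*X^(3-1)
MU = 93*X^2
At X = 3:
MU = 93 * 3^2
MU = 93 * 9 = 837

837


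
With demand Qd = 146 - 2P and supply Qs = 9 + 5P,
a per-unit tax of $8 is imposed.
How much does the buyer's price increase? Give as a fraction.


With a per-unit tax, the buyer's price increase depends on relative slopes.
Supply slope: d = 5, Demand slope: b = 2
Buyer's price increase = d * tax / (b + d)
= 5 * 8 / (2 + 5)
= 40 / 7 = 40/7

40/7


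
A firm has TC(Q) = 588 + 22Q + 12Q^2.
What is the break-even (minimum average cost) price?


AC(Q) = 588/Q + 22 + 12Q
To minimize: dAC/dQ = -588/Q^2 + 12 = 0
Q^2 = 588/12 = 49
Q* = 7
Min AC = 588/7 + 22 + 12*7
Min AC = 84 + 22 + 84 = 190

190


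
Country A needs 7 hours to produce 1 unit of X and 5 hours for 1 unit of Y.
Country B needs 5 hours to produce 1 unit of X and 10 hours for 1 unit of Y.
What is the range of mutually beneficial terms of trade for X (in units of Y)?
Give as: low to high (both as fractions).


Opportunity cost of X for Country A = hours_X / hours_Y = 7/5 = 7/5 units of Y
Opportunity cost of X for Country B = hours_X / hours_Y = 5/10 = 1/2 units of Y
Terms of trade must be between the two opportunity costs.
Range: 1/2 to 7/5

1/2 to 7/5


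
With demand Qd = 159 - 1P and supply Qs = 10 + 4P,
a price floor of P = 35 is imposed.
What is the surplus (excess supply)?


At P = 35:
Qd = 159 - 1*35 = 124
Qs = 10 + 4*35 = 150
Surplus = Qs - Qd = 150 - 124 = 26

26


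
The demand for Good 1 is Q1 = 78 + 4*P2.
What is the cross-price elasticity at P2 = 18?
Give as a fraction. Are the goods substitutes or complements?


dQ1/dP2 = 4
At P2 = 18: Q1 = 78 + 4*18 = 150
Exy = (dQ1/dP2)(P2/Q1) = 4 * 18 / 150 = 12/25
Since Exy > 0, the goods are substitutes.

12/25 (substitutes)


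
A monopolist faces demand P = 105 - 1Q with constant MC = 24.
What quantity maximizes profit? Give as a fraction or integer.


TR = P*Q = (105 - 1Q)Q = 105Q - 1Q^2
MR = dTR/dQ = 105 - 2Q
Set MR = MC:
105 - 2Q = 24
81 = 2Q
Q* = 81/2 = 81/2

81/2


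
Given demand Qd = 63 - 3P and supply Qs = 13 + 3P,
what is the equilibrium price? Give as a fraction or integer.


At equilibrium, Qd = Qs.
63 - 3P = 13 + 3P
63 - 13 = 3P + 3P
50 = 6P
P* = 50/6 = 25/3

25/3


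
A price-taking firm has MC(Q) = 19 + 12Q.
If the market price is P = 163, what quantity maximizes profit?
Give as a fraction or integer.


In perfect competition, profit is maximized where P = MC.
163 = 19 + 12Q
144 = 12Q
Q* = 144/12 = 12

12


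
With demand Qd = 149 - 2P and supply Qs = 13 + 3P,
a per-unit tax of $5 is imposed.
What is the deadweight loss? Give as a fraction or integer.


Pre-tax equilibrium quantity: Q* = 473/5
Post-tax equilibrium quantity: Q_tax = 443/5
Reduction in quantity: Q* - Q_tax = 6
DWL = (1/2) * tax * (Q* - Q_tax)
DWL = (1/2) * 5 * 6 = 15

15


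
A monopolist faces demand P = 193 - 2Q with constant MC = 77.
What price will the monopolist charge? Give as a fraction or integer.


MR = 193 - 4Q
Set MR = MC: 193 - 4Q = 77
Q* = 29
Substitute into demand:
P* = 193 - 2*29 = 135

135


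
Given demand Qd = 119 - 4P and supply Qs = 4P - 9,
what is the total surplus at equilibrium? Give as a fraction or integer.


Find equilibrium: 119 - 4P = 4P - 9
119 + 9 = 8P
P* = 128/8 = 16
Q* = 4*16 - 9 = 55
Inverse demand: P = 119/4 - Q/4, so P_max = 119/4
Inverse supply: P = 9/4 + Q/4, so P_min = 9/4
CS = (1/2) * 55 * (119/4 - 16) = 3025/8
PS = (1/2) * 55 * (16 - 9/4) = 3025/8
TS = CS + PS = 3025/8 + 3025/8 = 3025/4

3025/4


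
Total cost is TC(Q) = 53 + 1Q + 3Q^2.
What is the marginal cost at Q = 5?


MC = dTC/dQ = 1 + 2*3*Q
At Q = 5:
MC = 1 + 6*5
MC = 1 + 30 = 31

31


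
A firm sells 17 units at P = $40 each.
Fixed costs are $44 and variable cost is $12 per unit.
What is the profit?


Total Revenue = P * Q = 40 * 17 = $680
Total Cost = FC + VC*Q = 44 + 12*17 = $248
Profit = TR - TC = 680 - 248 = $432

$432


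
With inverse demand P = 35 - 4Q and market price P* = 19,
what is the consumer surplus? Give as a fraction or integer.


Maximum willingness to pay (at Q=0): P_max = 35
Quantity demanded at P* = 19:
Q* = (35 - 19)/4 = 4
CS = (1/2) * Q* * (P_max - P*)
CS = (1/2) * 4 * (35 - 19)
CS = (1/2) * 4 * 16 = 32

32


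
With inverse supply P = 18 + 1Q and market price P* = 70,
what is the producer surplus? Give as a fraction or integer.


Minimum supply price (at Q=0): P_min = 18
Quantity supplied at P* = 70:
Q* = (70 - 18)/1 = 52
PS = (1/2) * Q* * (P* - P_min)
PS = (1/2) * 52 * (70 - 18)
PS = (1/2) * 52 * 52 = 1352

1352


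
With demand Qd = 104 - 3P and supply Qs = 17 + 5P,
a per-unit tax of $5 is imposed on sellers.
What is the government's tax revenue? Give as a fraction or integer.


With tax on sellers, new supply: Qs' = 17 + 5(P - 5)
= 5P - 8
New equilibrium quantity:
Q_new = 62
Tax revenue = tax * Q_new = 5 * 62 = 310

310


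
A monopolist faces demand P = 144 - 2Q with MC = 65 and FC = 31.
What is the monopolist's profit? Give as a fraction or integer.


MR = MC: 144 - 4Q = 65
Q* = 79/4
P* = 144 - 2*79/4 = 209/2
Profit = (P* - MC)*Q* - FC
= (209/2 - 65)*79/4 - 31
= 79/2*79/4 - 31
= 6241/8 - 31 = 5993/8

5993/8


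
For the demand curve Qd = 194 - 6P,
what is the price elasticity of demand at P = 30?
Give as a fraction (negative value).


dQ/dP = -6
At P = 30: Q = 194 - 6*30 = 14
E = (dQ/dP)(P/Q) = (-6)(30/14) = -90/7

-90/7


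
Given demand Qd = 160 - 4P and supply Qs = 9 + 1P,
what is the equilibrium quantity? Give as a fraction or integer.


First find equilibrium price:
160 - 4P = 9 + 1P
P* = 151/5 = 151/5
Then substitute into demand:
Q* = 160 - 4 * 151/5 = 196/5

196/5


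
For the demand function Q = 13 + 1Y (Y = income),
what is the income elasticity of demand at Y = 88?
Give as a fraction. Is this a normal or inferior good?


dQ/dY = 1
At Y = 88: Q = 13 + 1*88 = 101
Ey = (dQ/dY)(Y/Q) = 1 * 88 / 101 = 88/101
Since Ey > 0, this is a normal good.

88/101 (normal good)


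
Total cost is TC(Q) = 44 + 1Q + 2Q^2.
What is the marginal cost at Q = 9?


MC = dTC/dQ = 1 + 2*2*Q
At Q = 9:
MC = 1 + 4*9
MC = 1 + 36 = 37

37


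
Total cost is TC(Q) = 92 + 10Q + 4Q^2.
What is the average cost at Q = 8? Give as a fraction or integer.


TC(8) = 92 + 10*8 + 4*8^2
TC(8) = 92 + 80 + 256 = 428
AC = TC/Q = 428/8 = 107/2

107/2


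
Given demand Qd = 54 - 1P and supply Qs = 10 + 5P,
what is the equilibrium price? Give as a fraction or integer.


At equilibrium, Qd = Qs.
54 - 1P = 10 + 5P
54 - 10 = 1P + 5P
44 = 6P
P* = 44/6 = 22/3

22/3


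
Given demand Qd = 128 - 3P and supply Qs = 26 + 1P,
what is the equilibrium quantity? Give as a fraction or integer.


First find equilibrium price:
128 - 3P = 26 + 1P
P* = 102/4 = 51/2
Then substitute into demand:
Q* = 128 - 3 * 51/2 = 103/2

103/2


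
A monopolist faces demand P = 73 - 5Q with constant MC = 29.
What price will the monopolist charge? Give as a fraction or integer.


MR = 73 - 10Q
Set MR = MC: 73 - 10Q = 29
Q* = 22/5
Substitute into demand:
P* = 73 - 5*22/5 = 51

51


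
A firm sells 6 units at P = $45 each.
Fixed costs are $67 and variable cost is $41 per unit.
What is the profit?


Total Revenue = P * Q = 45 * 6 = $270
Total Cost = FC + VC*Q = 67 + 41*6 = $313
Profit = TR - TC = 270 - 313 = $-43

$-43


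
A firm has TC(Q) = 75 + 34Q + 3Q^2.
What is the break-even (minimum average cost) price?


AC(Q) = 75/Q + 34 + 3Q
To minimize: dAC/dQ = -75/Q^2 + 3 = 0
Q^2 = 75/3 = 25
Q* = 5
Min AC = 75/5 + 34 + 3*5
Min AC = 15 + 34 + 15 = 64

64


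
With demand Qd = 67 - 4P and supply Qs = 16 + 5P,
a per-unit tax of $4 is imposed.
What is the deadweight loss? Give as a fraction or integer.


Pre-tax equilibrium quantity: Q* = 133/3
Post-tax equilibrium quantity: Q_tax = 319/9
Reduction in quantity: Q* - Q_tax = 80/9
DWL = (1/2) * tax * (Q* - Q_tax)
DWL = (1/2) * 4 * 80/9 = 160/9

160/9


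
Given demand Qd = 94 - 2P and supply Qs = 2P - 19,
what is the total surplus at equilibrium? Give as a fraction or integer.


Find equilibrium: 94 - 2P = 2P - 19
94 + 19 = 4P
P* = 113/4 = 113/4
Q* = 2*113/4 - 19 = 75/2
Inverse demand: P = 47 - Q/2, so P_max = 47
Inverse supply: P = 19/2 + Q/2, so P_min = 19/2
CS = (1/2) * 75/2 * (47 - 113/4) = 5625/16
PS = (1/2) * 75/2 * (113/4 - 19/2) = 5625/16
TS = CS + PS = 5625/16 + 5625/16 = 5625/8

5625/8


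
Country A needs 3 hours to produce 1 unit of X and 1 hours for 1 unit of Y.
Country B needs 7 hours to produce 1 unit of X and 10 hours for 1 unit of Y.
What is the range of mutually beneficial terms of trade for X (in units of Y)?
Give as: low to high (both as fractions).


Opportunity cost of X for Country A = hours_X / hours_Y = 3/1 = 3 units of Y
Opportunity cost of X for Country B = hours_X / hours_Y = 7/10 = 7/10 units of Y
Terms of trade must be between the two opportunity costs.
Range: 7/10 to 3

7/10 to 3


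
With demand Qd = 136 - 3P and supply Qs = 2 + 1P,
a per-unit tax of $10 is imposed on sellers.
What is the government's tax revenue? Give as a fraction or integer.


With tax on sellers, new supply: Qs' = 2 + 1(P - 10)
= 1P - 8
New equilibrium quantity:
Q_new = 28
Tax revenue = tax * Q_new = 10 * 28 = 280

280


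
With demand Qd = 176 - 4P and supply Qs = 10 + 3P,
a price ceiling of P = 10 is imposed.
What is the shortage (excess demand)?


At P = 10:
Qd = 176 - 4*10 = 136
Qs = 10 + 3*10 = 40
Shortage = Qd - Qs = 136 - 40 = 96

96


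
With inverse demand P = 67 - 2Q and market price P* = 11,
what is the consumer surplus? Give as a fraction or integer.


Maximum willingness to pay (at Q=0): P_max = 67
Quantity demanded at P* = 11:
Q* = (67 - 11)/2 = 28
CS = (1/2) * Q* * (P_max - P*)
CS = (1/2) * 28 * (67 - 11)
CS = (1/2) * 28 * 56 = 784

784


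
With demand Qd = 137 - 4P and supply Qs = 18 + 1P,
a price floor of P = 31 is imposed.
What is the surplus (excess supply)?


At P = 31:
Qd = 137 - 4*31 = 13
Qs = 18 + 1*31 = 49
Surplus = Qs - Qd = 49 - 13 = 36

36


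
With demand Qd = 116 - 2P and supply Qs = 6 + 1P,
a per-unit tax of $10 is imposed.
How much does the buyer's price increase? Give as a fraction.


With a per-unit tax, the buyer's price increase depends on relative slopes.
Supply slope: d = 1, Demand slope: b = 2
Buyer's price increase = d * tax / (b + d)
= 1 * 10 / (2 + 1)
= 10 / 3 = 10/3

10/3


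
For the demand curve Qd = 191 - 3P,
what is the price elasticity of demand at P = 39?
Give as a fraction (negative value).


dQ/dP = -3
At P = 39: Q = 191 - 3*39 = 74
E = (dQ/dP)(P/Q) = (-3)(39/74) = -117/74

-117/74


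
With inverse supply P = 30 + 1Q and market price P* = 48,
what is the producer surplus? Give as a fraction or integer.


Minimum supply price (at Q=0): P_min = 30
Quantity supplied at P* = 48:
Q* = (48 - 30)/1 = 18
PS = (1/2) * Q* * (P* - P_min)
PS = (1/2) * 18 * (48 - 30)
PS = (1/2) * 18 * 18 = 162

162


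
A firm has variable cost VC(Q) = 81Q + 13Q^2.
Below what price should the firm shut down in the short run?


AVC(Q) = VC(Q)/Q = 81 + 13Q
AVC is increasing in Q, so minimum AVC is at Q -> 0+.
Min AVC = 81
The firm should shut down if P < 81.

81


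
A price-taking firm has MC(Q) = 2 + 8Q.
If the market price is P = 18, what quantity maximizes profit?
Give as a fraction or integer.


In perfect competition, profit is maximized where P = MC.
18 = 2 + 8Q
16 = 8Q
Q* = 16/8 = 2

2


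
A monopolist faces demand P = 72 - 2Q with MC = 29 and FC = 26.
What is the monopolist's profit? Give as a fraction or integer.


MR = MC: 72 - 4Q = 29
Q* = 43/4
P* = 72 - 2*43/4 = 101/2
Profit = (P* - MC)*Q* - FC
= (101/2 - 29)*43/4 - 26
= 43/2*43/4 - 26
= 1849/8 - 26 = 1641/8

1641/8


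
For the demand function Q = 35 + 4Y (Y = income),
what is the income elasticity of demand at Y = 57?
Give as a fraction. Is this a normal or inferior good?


dQ/dY = 4
At Y = 57: Q = 35 + 4*57 = 263
Ey = (dQ/dY)(Y/Q) = 4 * 57 / 263 = 228/263
Since Ey > 0, this is a normal good.

228/263 (normal good)


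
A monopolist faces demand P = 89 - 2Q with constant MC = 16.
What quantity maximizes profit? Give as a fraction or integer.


TR = P*Q = (89 - 2Q)Q = 89Q - 2Q^2
MR = dTR/dQ = 89 - 4Q
Set MR = MC:
89 - 4Q = 16
73 = 4Q
Q* = 73/4 = 73/4

73/4


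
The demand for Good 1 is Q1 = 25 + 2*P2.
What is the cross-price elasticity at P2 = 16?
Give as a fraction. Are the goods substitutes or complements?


dQ1/dP2 = 2
At P2 = 16: Q1 = 25 + 2*16 = 57
Exy = (dQ1/dP2)(P2/Q1) = 2 * 16 / 57 = 32/57
Since Exy > 0, the goods are substitutes.

32/57 (substitutes)


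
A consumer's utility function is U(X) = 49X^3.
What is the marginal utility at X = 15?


MU = dU/dX = 49*3*X^(3-1)
MU = 147*X^2
At X = 15:
MU = 147 * 15^2
MU = 147 * 225 = 33075

33075


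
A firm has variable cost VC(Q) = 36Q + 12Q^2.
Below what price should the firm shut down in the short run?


AVC(Q) = VC(Q)/Q = 36 + 12Q
AVC is increasing in Q, so minimum AVC is at Q -> 0+.
Min AVC = 36
The firm should shut down if P < 36.

36


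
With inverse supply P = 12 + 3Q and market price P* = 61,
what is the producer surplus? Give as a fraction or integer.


Minimum supply price (at Q=0): P_min = 12
Quantity supplied at P* = 61:
Q* = (61 - 12)/3 = 49/3
PS = (1/2) * Q* * (P* - P_min)
PS = (1/2) * 49/3 * (61 - 12)
PS = (1/2) * 49/3 * 49 = 2401/6

2401/6


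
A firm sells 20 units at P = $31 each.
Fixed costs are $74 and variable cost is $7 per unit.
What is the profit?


Total Revenue = P * Q = 31 * 20 = $620
Total Cost = FC + VC*Q = 74 + 7*20 = $214
Profit = TR - TC = 620 - 214 = $406

$406


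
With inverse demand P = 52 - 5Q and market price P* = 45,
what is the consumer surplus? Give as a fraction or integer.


Maximum willingness to pay (at Q=0): P_max = 52
Quantity demanded at P* = 45:
Q* = (52 - 45)/5 = 7/5
CS = (1/2) * Q* * (P_max - P*)
CS = (1/2) * 7/5 * (52 - 45)
CS = (1/2) * 7/5 * 7 = 49/10

49/10


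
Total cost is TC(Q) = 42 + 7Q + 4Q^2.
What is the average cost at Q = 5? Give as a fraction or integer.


TC(5) = 42 + 7*5 + 4*5^2
TC(5) = 42 + 35 + 100 = 177
AC = TC/Q = 177/5 = 177/5

177/5


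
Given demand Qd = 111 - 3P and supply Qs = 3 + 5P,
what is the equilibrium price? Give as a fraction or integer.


At equilibrium, Qd = Qs.
111 - 3P = 3 + 5P
111 - 3 = 3P + 5P
108 = 8P
P* = 108/8 = 27/2

27/2


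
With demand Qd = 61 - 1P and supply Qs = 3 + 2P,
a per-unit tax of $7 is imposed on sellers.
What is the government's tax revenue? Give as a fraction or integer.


With tax on sellers, new supply: Qs' = 3 + 2(P - 7)
= 2P - 11
New equilibrium quantity:
Q_new = 37
Tax revenue = tax * Q_new = 7 * 37 = 259

259


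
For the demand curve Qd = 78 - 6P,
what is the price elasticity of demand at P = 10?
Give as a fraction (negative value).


dQ/dP = -6
At P = 10: Q = 78 - 6*10 = 18
E = (dQ/dP)(P/Q) = (-6)(10/18) = -10/3

-10/3


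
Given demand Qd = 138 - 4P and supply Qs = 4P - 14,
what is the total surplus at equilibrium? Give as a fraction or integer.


Find equilibrium: 138 - 4P = 4P - 14
138 + 14 = 8P
P* = 152/8 = 19
Q* = 4*19 - 14 = 62
Inverse demand: P = 69/2 - Q/4, so P_max = 69/2
Inverse supply: P = 7/2 + Q/4, so P_min = 7/2
CS = (1/2) * 62 * (69/2 - 19) = 961/2
PS = (1/2) * 62 * (19 - 7/2) = 961/2
TS = CS + PS = 961/2 + 961/2 = 961

961


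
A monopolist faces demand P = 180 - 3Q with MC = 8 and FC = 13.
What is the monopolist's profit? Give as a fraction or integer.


MR = MC: 180 - 6Q = 8
Q* = 86/3
P* = 180 - 3*86/3 = 94
Profit = (P* - MC)*Q* - FC
= (94 - 8)*86/3 - 13
= 86*86/3 - 13
= 7396/3 - 13 = 7357/3

7357/3


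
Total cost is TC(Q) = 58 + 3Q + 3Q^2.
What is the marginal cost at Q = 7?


MC = dTC/dQ = 3 + 2*3*Q
At Q = 7:
MC = 3 + 6*7
MC = 3 + 42 = 45

45


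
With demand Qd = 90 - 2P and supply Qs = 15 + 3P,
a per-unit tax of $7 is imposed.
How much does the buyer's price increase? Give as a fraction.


With a per-unit tax, the buyer's price increase depends on relative slopes.
Supply slope: d = 3, Demand slope: b = 2
Buyer's price increase = d * tax / (b + d)
= 3 * 7 / (2 + 3)
= 21 / 5 = 21/5

21/5


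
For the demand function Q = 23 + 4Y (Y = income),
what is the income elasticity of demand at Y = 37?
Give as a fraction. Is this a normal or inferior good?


dQ/dY = 4
At Y = 37: Q = 23 + 4*37 = 171
Ey = (dQ/dY)(Y/Q) = 4 * 37 / 171 = 148/171
Since Ey > 0, this is a normal good.

148/171 (normal good)


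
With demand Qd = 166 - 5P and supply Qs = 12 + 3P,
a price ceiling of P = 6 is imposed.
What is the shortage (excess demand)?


At P = 6:
Qd = 166 - 5*6 = 136
Qs = 12 + 3*6 = 30
Shortage = Qd - Qs = 136 - 30 = 106

106


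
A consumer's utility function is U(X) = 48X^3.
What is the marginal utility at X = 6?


MU = dU/dX = 48*3*X^(3-1)
MU = 144*X^2
At X = 6:
MU = 144 * 6^2
MU = 144 * 36 = 5184

5184


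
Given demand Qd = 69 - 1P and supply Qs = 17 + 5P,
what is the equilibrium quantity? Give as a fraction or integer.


First find equilibrium price:
69 - 1P = 17 + 5P
P* = 52/6 = 26/3
Then substitute into demand:
Q* = 69 - 1 * 26/3 = 181/3

181/3


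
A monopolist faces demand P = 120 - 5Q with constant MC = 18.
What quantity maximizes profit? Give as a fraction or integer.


TR = P*Q = (120 - 5Q)Q = 120Q - 5Q^2
MR = dTR/dQ = 120 - 10Q
Set MR = MC:
120 - 10Q = 18
102 = 10Q
Q* = 102/10 = 51/5

51/5


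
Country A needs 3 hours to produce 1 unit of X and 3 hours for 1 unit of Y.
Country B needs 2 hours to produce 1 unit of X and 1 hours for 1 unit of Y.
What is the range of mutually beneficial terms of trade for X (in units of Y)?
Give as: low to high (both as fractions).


Opportunity cost of X for Country A = hours_X / hours_Y = 3/3 = 1 units of Y
Opportunity cost of X for Country B = hours_X / hours_Y = 2/1 = 2 units of Y
Terms of trade must be between the two opportunity costs.
Range: 1 to 2

1 to 2


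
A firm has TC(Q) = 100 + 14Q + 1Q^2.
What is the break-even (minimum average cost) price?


AC(Q) = 100/Q + 14 + 1Q
To minimize: dAC/dQ = -100/Q^2 + 1 = 0
Q^2 = 100/1 = 100
Q* = 10
Min AC = 100/10 + 14 + 1*10
Min AC = 10 + 14 + 10 = 34

34


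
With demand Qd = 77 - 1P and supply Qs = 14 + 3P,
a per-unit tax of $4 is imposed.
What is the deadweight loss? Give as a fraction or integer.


Pre-tax equilibrium quantity: Q* = 245/4
Post-tax equilibrium quantity: Q_tax = 233/4
Reduction in quantity: Q* - Q_tax = 3
DWL = (1/2) * tax * (Q* - Q_tax)
DWL = (1/2) * 4 * 3 = 6

6


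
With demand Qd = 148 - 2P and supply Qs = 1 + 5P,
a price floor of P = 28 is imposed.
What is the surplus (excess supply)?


At P = 28:
Qd = 148 - 2*28 = 92
Qs = 1 + 5*28 = 141
Surplus = Qs - Qd = 141 - 92 = 49

49


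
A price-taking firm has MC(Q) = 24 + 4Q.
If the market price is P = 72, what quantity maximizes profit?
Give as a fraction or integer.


In perfect competition, profit is maximized where P = MC.
72 = 24 + 4Q
48 = 4Q
Q* = 48/4 = 12

12


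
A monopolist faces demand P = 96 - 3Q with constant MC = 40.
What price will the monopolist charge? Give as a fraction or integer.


MR = 96 - 6Q
Set MR = MC: 96 - 6Q = 40
Q* = 28/3
Substitute into demand:
P* = 96 - 3*28/3 = 68

68


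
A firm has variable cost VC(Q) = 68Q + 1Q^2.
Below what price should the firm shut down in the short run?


AVC(Q) = VC(Q)/Q = 68 + 1Q
AVC is increasing in Q, so minimum AVC is at Q -> 0+.
Min AVC = 68
The firm should shut down if P < 68.

68


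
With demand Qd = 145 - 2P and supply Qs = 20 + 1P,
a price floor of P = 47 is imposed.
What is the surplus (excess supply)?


At P = 47:
Qd = 145 - 2*47 = 51
Qs = 20 + 1*47 = 67
Surplus = Qs - Qd = 67 - 51 = 16

16


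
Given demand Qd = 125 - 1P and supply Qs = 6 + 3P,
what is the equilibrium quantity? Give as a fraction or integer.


First find equilibrium price:
125 - 1P = 6 + 3P
P* = 119/4 = 119/4
Then substitute into demand:
Q* = 125 - 1 * 119/4 = 381/4

381/4


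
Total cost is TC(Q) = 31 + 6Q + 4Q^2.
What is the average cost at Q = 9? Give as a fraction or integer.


TC(9) = 31 + 6*9 + 4*9^2
TC(9) = 31 + 54 + 324 = 409
AC = TC/Q = 409/9 = 409/9

409/9


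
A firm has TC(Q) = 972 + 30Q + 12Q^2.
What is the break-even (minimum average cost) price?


AC(Q) = 972/Q + 30 + 12Q
To minimize: dAC/dQ = -972/Q^2 + 12 = 0
Q^2 = 972/12 = 81
Q* = 9
Min AC = 972/9 + 30 + 12*9
Min AC = 108 + 30 + 108 = 246

246


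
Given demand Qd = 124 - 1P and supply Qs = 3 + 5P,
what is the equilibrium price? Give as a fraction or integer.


At equilibrium, Qd = Qs.
124 - 1P = 3 + 5P
124 - 3 = 1P + 5P
121 = 6P
P* = 121/6 = 121/6

121/6


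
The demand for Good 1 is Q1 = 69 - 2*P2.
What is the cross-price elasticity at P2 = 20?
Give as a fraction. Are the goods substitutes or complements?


dQ1/dP2 = -2
At P2 = 20: Q1 = 69 - 2*20 = 29
Exy = (dQ1/dP2)(P2/Q1) = -2 * 20 / 29 = -40/29
Since Exy < 0, the goods are complements.

-40/29 (complements)
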